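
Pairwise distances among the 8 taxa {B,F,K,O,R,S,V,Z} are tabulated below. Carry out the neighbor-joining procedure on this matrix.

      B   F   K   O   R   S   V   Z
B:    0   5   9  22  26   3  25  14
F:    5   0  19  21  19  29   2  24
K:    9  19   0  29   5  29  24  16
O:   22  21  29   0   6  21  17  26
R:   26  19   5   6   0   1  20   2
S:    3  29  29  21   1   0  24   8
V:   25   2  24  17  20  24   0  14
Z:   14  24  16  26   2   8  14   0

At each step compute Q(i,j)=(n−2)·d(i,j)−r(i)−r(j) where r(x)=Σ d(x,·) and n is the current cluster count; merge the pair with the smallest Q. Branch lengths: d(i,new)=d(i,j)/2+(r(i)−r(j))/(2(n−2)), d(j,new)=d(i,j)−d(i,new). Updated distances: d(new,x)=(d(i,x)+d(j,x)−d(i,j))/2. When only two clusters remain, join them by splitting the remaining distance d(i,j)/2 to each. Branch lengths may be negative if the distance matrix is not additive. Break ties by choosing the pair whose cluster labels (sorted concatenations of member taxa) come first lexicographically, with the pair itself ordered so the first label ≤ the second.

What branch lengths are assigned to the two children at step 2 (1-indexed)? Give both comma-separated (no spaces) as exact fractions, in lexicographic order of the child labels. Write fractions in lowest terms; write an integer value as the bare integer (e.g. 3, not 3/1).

31/20,29/20

1. join F+V (d=2, Q=-233) ⇒ FV; edges |F|=5/12, |V|=19/12
  updated: d(B,FV)=14, d(FV,K)=41/2, d(FV,O)=18, d(FV,R)=37/2, d(FV,S)=51/2, d(FV,Z)=18
2. join B+S (d=3, Q=-321/2) ⇒ BS; edges |B|=31/20, |S|=29/20
  updated: d(BS,FV)=73/4, d(BS,K)=35/2, d(BS,O)=20, d(BS,R)=12, d(BS,Z)=19/2
3. join FV+O (d=18, Q=-481/4) ⇒ FOV; edges |FV|=265/32, |O|=311/32
  updated: d(BS,FOV)=81/8, d(FOV,K)=63/4, d(FOV,R)=13/4, d(FOV,Z)=13
4. join K+R (d=5, Q=-123/2) ⇒ KR; edges |K|=47/6, |R|=-17/6
  updated: d(BS,KR)=49/4, d(FOV,KR)=7, d(KR,Z)=13/2
5. join BS+Z (d=19/2, Q=-335/8) ⇒ BSZ; edges |BS|=175/32, |Z|=129/32
  updated: d(BSZ,FOV)=109/16, d(BSZ,KR)=37/8
6. join BSZ+FOV (d=109/16, Q=-295/16) ⇒ BFOSVZ; edges |BSZ|=71/32, |FOV|=147/32
  updated: d(BFOSVZ,KR)=77/32
7. join BFOSVZ+KR (d=77/32) ⇒ BFKORSVZ; edges |BFOSVZ|=77/64, |KR|=77/64
final tree: ((((B:31/20,S:29/20):175/32,Z:129/32):71/32,((F:5/12,V:19/12):265/32,O:311/32):147/32):77/64,(K:47/6,R:-17/6):77/64)
total length: 1495/32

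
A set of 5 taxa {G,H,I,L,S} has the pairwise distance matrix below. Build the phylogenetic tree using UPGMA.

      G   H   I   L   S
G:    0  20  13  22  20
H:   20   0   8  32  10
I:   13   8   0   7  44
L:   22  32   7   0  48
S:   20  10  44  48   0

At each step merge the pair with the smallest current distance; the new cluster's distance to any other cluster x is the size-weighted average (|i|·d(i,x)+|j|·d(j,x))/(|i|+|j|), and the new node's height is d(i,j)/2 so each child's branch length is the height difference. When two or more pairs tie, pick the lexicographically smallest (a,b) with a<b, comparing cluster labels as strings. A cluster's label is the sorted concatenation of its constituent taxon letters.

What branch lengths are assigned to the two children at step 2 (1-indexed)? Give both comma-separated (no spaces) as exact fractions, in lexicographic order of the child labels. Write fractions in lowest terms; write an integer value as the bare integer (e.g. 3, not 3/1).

5,5

1. join I+L (d=7) ⇒ IL; edges |I|=7/2, |L|=7/2
  updated: d(G,IL)=35/2, d(H,IL)=20, d(IL,S)=46
2. join H+S (d=10) ⇒ HS; edges |H|=5, |S|=5
  updated: d(G,HS)=20, d(HS,IL)=33
3. join G+IL (d=35/2) ⇒ GIL; edges |G|=35/4, |IL|=21/4
  updated: d(GIL,HS)=86/3
4. join GIL+HS (d=86/3) ⇒ GHILS; edges |GIL|=67/12, |HS|=28/3
final tree: ((G:35/4,(I:7/2,L:7/2):21/4):67/12,(H:5,S:5):28/3)
total length: 551/12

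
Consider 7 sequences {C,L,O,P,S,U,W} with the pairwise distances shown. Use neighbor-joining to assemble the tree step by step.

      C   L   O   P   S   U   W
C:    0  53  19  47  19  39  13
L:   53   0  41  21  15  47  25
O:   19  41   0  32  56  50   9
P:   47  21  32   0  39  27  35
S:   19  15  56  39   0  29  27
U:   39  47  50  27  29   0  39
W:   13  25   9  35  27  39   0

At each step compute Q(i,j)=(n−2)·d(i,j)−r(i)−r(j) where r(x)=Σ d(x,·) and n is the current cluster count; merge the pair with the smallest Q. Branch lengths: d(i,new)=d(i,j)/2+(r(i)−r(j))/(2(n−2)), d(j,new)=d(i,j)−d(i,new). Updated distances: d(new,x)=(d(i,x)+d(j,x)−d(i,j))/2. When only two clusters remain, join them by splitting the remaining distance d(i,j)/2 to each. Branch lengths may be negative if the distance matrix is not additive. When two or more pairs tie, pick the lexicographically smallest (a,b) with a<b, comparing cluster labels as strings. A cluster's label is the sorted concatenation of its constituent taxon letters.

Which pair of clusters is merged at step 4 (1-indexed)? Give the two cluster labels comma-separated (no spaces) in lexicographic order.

C,LPSU

1. join L+S (d=15, Q=-312) ⇒ LS; edges |L|=46/5, |S|=29/5
  updated: d(C,LS)=57/2, d(LS,O)=41, d(LS,P)=45/2, d(LS,U)=61/2, d(LS,W)=37/2
2. join P+U (d=27, Q=-241) ⇒ PU; edges |P|=43/4, |U|=65/4
  updated: d(C,PU)=59/2, d(LS,PU)=13, d(O,PU)=55/2, d(PU,W)=47/2
3. join LS+PU (d=13, Q=-311/2) ⇒ LPSU; edges |LS|=31/4, |PU|=21/4
  updated: d(C,LPSU)=45/2, d(LPSU,O)=111/4, d(LPSU,W)=29/2
4. join C+LPSU (d=45/2, Q=-297/4) ⇒ CLPSU; edges |C|=139/16, |LPSU|=221/16
  updated: d(CLPSU,O)=97/8, d(CLPSU,W)=5/2
5. join CLPSU+O (d=97/8, Q=-189/8) ⇒ CLOPSU; edges |CLPSU|=45/16, |O|=149/16
  updated: d(CLOPSU,W)=-5/16
6. join CLOPSU+W (d=-5/16) ⇒ CLOPSUW; edges |CLOPSU|=-5/32, |W|=-5/32
final tree: (((C:139/16,((L:46/5,S:29/5):31/4,(P:43/4,U:65/4):21/4):221/16):45/16,O:149/16):-5/32,W:-5/32)
total length: 1429/16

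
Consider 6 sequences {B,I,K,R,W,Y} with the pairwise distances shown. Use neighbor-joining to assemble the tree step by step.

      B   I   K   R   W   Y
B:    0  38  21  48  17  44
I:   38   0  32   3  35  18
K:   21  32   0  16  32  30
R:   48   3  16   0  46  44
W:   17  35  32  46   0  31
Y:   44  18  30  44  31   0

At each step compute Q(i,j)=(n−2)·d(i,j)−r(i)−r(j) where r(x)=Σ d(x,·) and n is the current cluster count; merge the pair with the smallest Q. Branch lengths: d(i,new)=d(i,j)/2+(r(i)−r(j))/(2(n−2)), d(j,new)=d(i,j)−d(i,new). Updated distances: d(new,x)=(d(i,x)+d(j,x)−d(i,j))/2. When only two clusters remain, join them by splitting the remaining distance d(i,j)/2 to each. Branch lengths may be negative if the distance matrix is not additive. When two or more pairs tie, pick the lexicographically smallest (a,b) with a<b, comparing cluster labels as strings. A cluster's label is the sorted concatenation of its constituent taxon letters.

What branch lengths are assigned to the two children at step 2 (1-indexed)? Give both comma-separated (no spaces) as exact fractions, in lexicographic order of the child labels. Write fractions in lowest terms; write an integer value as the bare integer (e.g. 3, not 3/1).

37/4,31/4

step 1: merge (I,R) at d=3, Q=-271; branch lengths I→-19/8, R→43/8; new cluster IR
  updated: d(B,IR)=83/2, d(IR,K)=45/2, d(IR,W)=39, d(IR,Y)=59/2
step 2: merge (B,W) at d=17, Q=-383/2; branch lengths B→37/4, W→31/4; new cluster BW
  updated: d(BW,IR)=127/4, d(BW,K)=18, d(BW,Y)=29
step 3: merge (BW,K) at d=18, Q=-453/4; branch lengths BW→177/16, K→111/16; new cluster BKW
  updated: d(BKW,IR)=145/8, d(BKW,Y)=41/2
step 4: merge (BKW,IR) at d=145/8, Q=-545/8; branch lengths BKW→73/16, IR→217/16; new cluster BIKRW
  updated: d(BIKRW,Y)=255/16
step 5: merge (BIKRW,Y) at d=255/16; branch lengths BIKRW→255/32, Y→255/32; new cluster BIKRWY
final tree: ((((B:37/4,W:31/4):177/16,K:111/16):73/16,(I:-19/8,R:43/8):217/16):255/32,Y:255/32)
total length: 1153/16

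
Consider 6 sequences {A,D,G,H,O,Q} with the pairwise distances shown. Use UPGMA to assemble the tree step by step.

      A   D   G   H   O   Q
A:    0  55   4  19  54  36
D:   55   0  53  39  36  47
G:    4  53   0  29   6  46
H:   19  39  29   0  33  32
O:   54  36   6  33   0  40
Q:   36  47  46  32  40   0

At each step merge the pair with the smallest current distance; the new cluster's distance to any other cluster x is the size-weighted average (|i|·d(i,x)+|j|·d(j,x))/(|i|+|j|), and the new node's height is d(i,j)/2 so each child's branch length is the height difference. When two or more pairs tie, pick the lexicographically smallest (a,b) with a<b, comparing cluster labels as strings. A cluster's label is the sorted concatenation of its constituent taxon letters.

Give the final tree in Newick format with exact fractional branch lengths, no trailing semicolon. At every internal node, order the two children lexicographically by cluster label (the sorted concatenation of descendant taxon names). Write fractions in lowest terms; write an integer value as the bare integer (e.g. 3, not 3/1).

(((((A:2,G:2):10,H:12):7/2,O:31/2):15/4,Q:77/4):15/4,D:23)

step 1: merge (A,G) at d=4; branch lengths A→2, G→2; new cluster AG
  updated: d(AG,D)=54, d(AG,H)=24, d(AG,O)=30, d(AG,Q)=41
step 2: merge (AG,H) at d=24; branch lengths AG→10, H→12; new cluster AGH
  updated: d(AGH,D)=49, d(AGH,O)=31, d(AGH,Q)=38
step 3: merge (AGH,O) at d=31; branch lengths AGH→7/2, O→31/2; new cluster AGHO
  updated: d(AGHO,D)=183/4, d(AGHO,Q)=77/2
step 4: merge (AGHO,Q) at d=77/2; branch lengths AGHO→15/4, Q→77/4; new cluster AGHOQ
  updated: d(AGHOQ,D)=46
step 5: merge (AGHOQ,D) at d=46; branch lengths AGHOQ→15/4, D→23; new cluster ADGHOQ
final tree: (((((A:2,G:2):10,H:12):7/2,O:31/2):15/4,Q:77/4):15/4,D:23)
total length: 379/4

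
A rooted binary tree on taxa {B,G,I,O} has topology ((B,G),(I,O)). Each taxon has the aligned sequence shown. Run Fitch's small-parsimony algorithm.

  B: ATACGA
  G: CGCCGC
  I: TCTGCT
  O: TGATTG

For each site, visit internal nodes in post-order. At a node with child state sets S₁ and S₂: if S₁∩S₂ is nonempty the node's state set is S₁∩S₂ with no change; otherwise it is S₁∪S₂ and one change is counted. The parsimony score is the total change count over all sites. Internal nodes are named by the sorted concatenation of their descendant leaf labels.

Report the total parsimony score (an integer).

13

site 0, node BG: B={A} ∪ G={C} → {A,C} (+1)
site 0, node IO: I={T} ∩ O={T} → {T} (+0)
site 0, node BGIO: BG={A,C} ∪ IO={T} → {A,C,T} (+1)
site 1, node BG: B={T} ∪ G={G} → {G,T} (+1)
site 1, node IO: I={C} ∪ O={G} → {C,G} (+1)
site 1, node BGIO: BG={G,T} ∩ IO={C,G} → {G} (+0)
site 2, node BG: B={A} ∪ G={C} → {A,C} (+1)
site 2, node IO: I={T} ∪ O={A} → {A,T} (+1)
site 2, node BGIO: BG={A,C} ∩ IO={A,T} → {A} (+0)
site 3, node BG: B={C} ∩ G={C} → {C} (+0)
site 3, node IO: I={G} ∪ O={T} → {G,T} (+1)
site 3, node BGIO: BG={C} ∪ IO={G,T} → {C,G,T} (+1)
site 4, node BG: B={G} ∩ G={G} → {G} (+0)
site 4, node IO: I={C} ∪ O={T} → {C,T} (+1)
site 4, node BGIO: BG={G} ∪ IO={C,T} → {C,G,T} (+1)
site 5, node BG: B={A} ∪ G={C} → {A,C} (+1)
site 5, node IO: I={T} ∪ O={G} → {G,T} (+1)
site 5, node BGIO: BG={A,C} ∪ IO={G,T} → {A,C,G,T} (+1)
per-site changes: [2, 2, 2, 2, 2, 3]; total = 13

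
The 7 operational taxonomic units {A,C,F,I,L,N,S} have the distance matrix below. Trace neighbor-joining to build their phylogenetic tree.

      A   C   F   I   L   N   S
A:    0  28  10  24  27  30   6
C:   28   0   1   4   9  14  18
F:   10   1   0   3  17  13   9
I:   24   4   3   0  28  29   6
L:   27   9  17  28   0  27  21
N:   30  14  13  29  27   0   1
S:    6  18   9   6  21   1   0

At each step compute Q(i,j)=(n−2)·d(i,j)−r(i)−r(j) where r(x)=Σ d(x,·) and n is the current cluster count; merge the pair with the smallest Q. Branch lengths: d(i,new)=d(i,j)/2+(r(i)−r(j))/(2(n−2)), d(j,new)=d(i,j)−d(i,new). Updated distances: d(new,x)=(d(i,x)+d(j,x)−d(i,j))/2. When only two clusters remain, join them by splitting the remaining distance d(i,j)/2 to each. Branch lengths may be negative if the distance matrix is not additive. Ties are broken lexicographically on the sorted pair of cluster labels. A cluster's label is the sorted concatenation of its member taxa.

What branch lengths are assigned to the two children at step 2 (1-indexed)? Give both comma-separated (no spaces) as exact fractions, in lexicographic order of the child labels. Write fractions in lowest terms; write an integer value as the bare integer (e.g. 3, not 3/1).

1. join N+S (d=1, Q=-170) ⇒ NS; edges |N|=29/5, |S|=-24/5
  updated: d(A,NS)=35/2, d(C,NS)=31/2, d(F,NS)=21/2, d(I,NS)=17, d(L,NS)=47/2
2. join C+L (d=9, Q=-126) ⇒ CL; edges |C|=-11/8, |L|=83/8
  updated: d(A,CL)=23, d(CL,F)=9/2, d(CL,I)=23/2, d(CL,NS)=15
3. join A+NS (d=35/2, Q=-82) ⇒ ANS; edges |A|=67/6, |NS|=19/3
  updated: d(ANS,CL)=41/4, d(ANS,F)=3/2, d(ANS,I)=47/4
4. join ANS+F (d=3/2, Q=-59/2) ⇒ AFNS; edges |ANS|=35/8, |F|=-23/8
  updated: d(AFNS,CL)=53/8, d(AFNS,I)=53/8
5. join AFNS+CL (d=53/8, Q=-99/4) ⇒ ACFLNS; edges |AFNS|=7/8, |CL|=23/4
  updated: d(ACFLNS,I)=23/4
6. join ACFLNS+I (d=23/4) ⇒ ACFILNS; edges |ACFLNS|=23/8, |I|=23/8
final tree: ((((A:67/6,(N:29/5,S:-24/5):19/3):35/8,F:-23/8):7/8,(C:-11/8,L:83/8):23/4):23/8,I:23/8)
total length: 331/8

-11/8,83/8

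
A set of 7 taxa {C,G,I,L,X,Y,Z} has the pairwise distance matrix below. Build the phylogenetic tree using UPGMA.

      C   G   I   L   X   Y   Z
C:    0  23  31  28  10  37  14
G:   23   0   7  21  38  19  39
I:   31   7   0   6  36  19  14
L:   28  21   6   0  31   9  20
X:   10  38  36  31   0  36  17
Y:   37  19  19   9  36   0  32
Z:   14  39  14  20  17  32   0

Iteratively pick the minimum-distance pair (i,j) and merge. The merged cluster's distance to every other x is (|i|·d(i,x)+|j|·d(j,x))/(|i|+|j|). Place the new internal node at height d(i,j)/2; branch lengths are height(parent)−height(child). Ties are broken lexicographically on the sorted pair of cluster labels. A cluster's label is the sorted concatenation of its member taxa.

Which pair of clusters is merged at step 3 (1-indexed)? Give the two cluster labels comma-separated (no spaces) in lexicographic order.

G,IL

1. join I+L (d=6) ⇒ IL; edges |I|=3, |L|=3
  updated: d(C,IL)=59/2, d(G,IL)=14, d(IL,X)=67/2, d(IL,Y)=14, d(IL,Z)=17
2. join C+X (d=10) ⇒ CX; edges |C|=5, |X|=5
  updated: d(CX,G)=61/2, d(CX,IL)=63/2, d(CX,Y)=73/2, d(CX,Z)=31/2
3. join G+IL (d=14) ⇒ GIL; edges |G|=7, |IL|=4
  updated: d(CX,GIL)=187/6, d(GIL,Y)=47/3, d(GIL,Z)=73/3
4. join CX+Z (d=31/2) ⇒ CXZ; edges |CX|=11/4, |Z|=31/4
  updated: d(CXZ,GIL)=260/9, d(CXZ,Y)=35
5. join GIL+Y (d=47/3) ⇒ GILY; edges |GIL|=5/6, |Y|=47/6
  updated: d(CXZ,GILY)=365/12
6. join CXZ+GILY (d=365/12) ⇒ CGILXYZ; edges |CXZ|=179/24, |GILY|=59/8
final tree: (((C:5,X:5):11/4,Z:31/4):179/24,((G:7,(I:3,L:3):4):5/6,Y:47/6):59/8)
total length: 61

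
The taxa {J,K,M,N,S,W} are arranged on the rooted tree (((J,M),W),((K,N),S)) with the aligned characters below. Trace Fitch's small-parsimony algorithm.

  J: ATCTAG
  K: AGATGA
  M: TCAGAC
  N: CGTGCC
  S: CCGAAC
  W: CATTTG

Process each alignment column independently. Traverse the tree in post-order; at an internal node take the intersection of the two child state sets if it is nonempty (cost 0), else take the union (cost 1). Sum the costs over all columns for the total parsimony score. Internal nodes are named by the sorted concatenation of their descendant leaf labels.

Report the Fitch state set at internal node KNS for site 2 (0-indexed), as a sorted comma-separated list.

JM@0: {A} ∪ {T} = {A,T} (union, +1)
JMW@0: {A,T} ∪ {C} = {A,C,T} (union, +1)
KN@0: {A} ∪ {C} = {A,C} (union, +1)
KNS@0: {A,C} ∩ {C} = {C} (intersection, +0)
JKMNSW@0: {A,C,T} ∩ {C} = {C} (intersection, +0)
JM@1: {T} ∪ {C} = {C,T} (union, +1)
JMW@1: {C,T} ∪ {A} = {A,C,T} (union, +1)
KN@1: {G} ∩ {G} = {G} (intersection, +0)
KNS@1: {G} ∪ {C} = {C,G} (union, +1)
JKMNSW@1: {A,C,T} ∩ {C,G} = {C} (intersection, +0)
JM@2: {C} ∪ {A} = {A,C} (union, +1)
JMW@2: {A,C} ∪ {T} = {A,C,T} (union, +1)
KN@2: {A} ∪ {T} = {A,T} (union, +1)
KNS@2: {A,T} ∪ {G} = {A,G,T} (union, +1)
JKMNSW@2: {A,C,T} ∩ {A,G,T} = {A,T} (intersection, +0)
JM@3: {T} ∪ {G} = {G,T} (union, +1)
JMW@3: {G,T} ∩ {T} = {T} (intersection, +0)
KN@3: {T} ∪ {G} = {G,T} (union, +1)
KNS@3: {G,T} ∪ {A} = {A,G,T} (union, +1)
JKMNSW@3: {T} ∩ {A,G,T} = {T} (intersection, +0)
JM@4: {A} ∩ {A} = {A} (intersection, +0)
JMW@4: {A} ∪ {T} = {A,T} (union, +1)
KN@4: {G} ∪ {C} = {C,G} (union, +1)
KNS@4: {C,G} ∪ {A} = {A,C,G} (union, +1)
JKMNSW@4: {A,T} ∩ {A,C,G} = {A} (intersection, +0)
JM@5: {G} ∪ {C} = {C,G} (union, +1)
JMW@5: {C,G} ∩ {G} = {G} (intersection, +0)
KN@5: {A} ∪ {C} = {A,C} (union, +1)
KNS@5: {A,C} ∩ {C} = {C} (intersection, +0)
JKMNSW@5: {G} ∪ {C} = {C,G} (union, +1)
per-site changes: [3, 3, 4, 3, 3, 3]; total = 19

A,G,T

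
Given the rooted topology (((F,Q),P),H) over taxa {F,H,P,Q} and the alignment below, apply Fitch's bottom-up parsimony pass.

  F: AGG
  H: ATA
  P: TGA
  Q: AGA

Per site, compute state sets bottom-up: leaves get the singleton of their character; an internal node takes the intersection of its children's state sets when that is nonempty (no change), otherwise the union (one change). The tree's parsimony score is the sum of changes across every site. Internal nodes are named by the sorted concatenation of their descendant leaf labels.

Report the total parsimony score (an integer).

3

[col 0] FQ: children F:{A}, Q:{A} ∩→ {A}; cost 0
[col 0] FPQ: children FQ:{A}, P:{T} ∪→ {A,T}; cost 1
[col 0] FHPQ: children FPQ:{A,T}, H:{A} ∩→ {A}; cost 0
[col 1] FQ: children F:{G}, Q:{G} ∩→ {G}; cost 0
[col 1] FPQ: children FQ:{G}, P:{G} ∩→ {G}; cost 0
[col 1] FHPQ: children FPQ:{G}, H:{T} ∪→ {G,T}; cost 1
[col 2] FQ: children F:{G}, Q:{A} ∪→ {A,G}; cost 1
[col 2] FPQ: children FQ:{A,G}, P:{A} ∩→ {A}; cost 0
[col 2] FHPQ: children FPQ:{A}, H:{A} ∩→ {A}; cost 0
per-site changes: [1, 1, 1]; total = 3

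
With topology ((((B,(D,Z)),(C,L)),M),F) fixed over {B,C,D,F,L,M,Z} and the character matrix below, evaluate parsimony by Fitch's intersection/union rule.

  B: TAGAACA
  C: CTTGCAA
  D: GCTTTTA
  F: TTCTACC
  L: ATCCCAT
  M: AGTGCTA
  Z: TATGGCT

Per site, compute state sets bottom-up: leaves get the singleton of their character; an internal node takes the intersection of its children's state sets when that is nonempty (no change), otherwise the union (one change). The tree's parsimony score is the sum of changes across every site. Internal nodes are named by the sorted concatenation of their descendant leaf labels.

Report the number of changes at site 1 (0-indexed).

3

DZ@0: {G} ∪ {T} = {G,T} (union, +1)
BDZ@0: {T} ∩ {G,T} = {T} (intersection, +0)
CL@0: {C} ∪ {A} = {A,C} (union, +1)
BCDLZ@0: {T} ∪ {A,C} = {A,C,T} (union, +1)
BCDLMZ@0: {A,C,T} ∩ {A} = {A} (intersection, +0)
BCDFLMZ@0: {A} ∪ {T} = {A,T} (union, +1)
DZ@1: {C} ∪ {A} = {A,C} (union, +1)
BDZ@1: {A} ∩ {A,C} = {A} (intersection, +0)
CL@1: {T} ∩ {T} = {T} (intersection, +0)
BCDLZ@1: {A} ∪ {T} = {A,T} (union, +1)
BCDLMZ@1: {A,T} ∪ {G} = {A,G,T} (union, +1)
BCDFLMZ@1: {A,G,T} ∩ {T} = {T} (intersection, +0)
DZ@2: {T} ∩ {T} = {T} (intersection, +0)
BDZ@2: {G} ∪ {T} = {G,T} (union, +1)
CL@2: {T} ∪ {C} = {C,T} (union, +1)
BCDLZ@2: {G,T} ∩ {C,T} = {T} (intersection, +0)
BCDLMZ@2: {T} ∩ {T} = {T} (intersection, +0)
BCDFLMZ@2: {T} ∪ {C} = {C,T} (union, +1)
DZ@3: {T} ∪ {G} = {G,T} (union, +1)
BDZ@3: {A} ∪ {G,T} = {A,G,T} (union, +1)
CL@3: {G} ∪ {C} = {C,G} (union, +1)
BCDLZ@3: {A,G,T} ∩ {C,G} = {G} (intersection, +0)
BCDLMZ@3: {G} ∩ {G} = {G} (intersection, +0)
BCDFLMZ@3: {G} ∪ {T} = {G,T} (union, +1)
DZ@4: {T} ∪ {G} = {G,T} (union, +1)
BDZ@4: {A} ∪ {G,T} = {A,G,T} (union, +1)
CL@4: {C} ∩ {C} = {C} (intersection, +0)
BCDLZ@4: {A,G,T} ∪ {C} = {A,C,G,T} (union, +1)
BCDLMZ@4: {A,C,G,T} ∩ {C} = {C} (intersection, +0)
BCDFLMZ@4: {C} ∪ {A} = {A,C} (union, +1)
DZ@5: {T} ∪ {C} = {C,T} (union, +1)
BDZ@5: {C} ∩ {C,T} = {C} (intersection, +0)
CL@5: {A} ∩ {A} = {A} (intersection, +0)
BCDLZ@5: {C} ∪ {A} = {A,C} (union, +1)
BCDLMZ@5: {A,C} ∪ {T} = {A,C,T} (union, +1)
BCDFLMZ@5: {A,C,T} ∩ {C} = {C} (intersection, +0)
DZ@6: {A} ∪ {T} = {A,T} (union, +1)
BDZ@6: {A} ∩ {A,T} = {A} (intersection, +0)
CL@6: {A} ∪ {T} = {A,T} (union, +1)
BCDLZ@6: {A} ∩ {A,T} = {A} (intersection, +0)
BCDLMZ@6: {A} ∩ {A} = {A} (intersection, +0)
BCDFLMZ@6: {A} ∪ {C} = {A,C} (union, +1)
per-site changes: [4, 3, 3, 4, 4, 3, 3]; total = 24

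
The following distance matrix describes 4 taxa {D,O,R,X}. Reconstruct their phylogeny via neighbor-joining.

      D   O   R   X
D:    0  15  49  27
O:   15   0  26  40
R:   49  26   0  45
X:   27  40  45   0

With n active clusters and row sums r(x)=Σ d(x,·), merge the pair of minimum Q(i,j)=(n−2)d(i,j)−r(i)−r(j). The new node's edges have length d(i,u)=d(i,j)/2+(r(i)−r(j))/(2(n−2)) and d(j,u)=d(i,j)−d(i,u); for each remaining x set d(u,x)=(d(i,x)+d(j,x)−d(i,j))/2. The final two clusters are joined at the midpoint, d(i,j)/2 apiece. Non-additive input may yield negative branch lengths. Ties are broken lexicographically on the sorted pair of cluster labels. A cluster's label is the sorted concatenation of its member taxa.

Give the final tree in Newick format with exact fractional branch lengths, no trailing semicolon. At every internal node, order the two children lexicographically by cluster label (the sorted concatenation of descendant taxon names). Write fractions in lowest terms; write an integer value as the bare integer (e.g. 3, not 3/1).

1. join D+X (d=27, Q=-149) ⇒ DX; edges |D|=33/4, |X|=75/4
  updated: d(DX,O)=14, d(DX,R)=67/2
2. join DX+O (d=14, Q=-147/2) ⇒ DOX; edges |DX|=43/4, |O|=13/4
  updated: d(DOX,R)=91/4
3. join DOX+R (d=91/4) ⇒ DORX; edges |DOX|=91/8, |R|=91/8
final tree: (((D:33/4,X:75/4):43/4,O:13/4):91/8,R:91/8)
total length: 255/4

(((D:33/4,X:75/4):43/4,O:13/4):91/8,R:91/8)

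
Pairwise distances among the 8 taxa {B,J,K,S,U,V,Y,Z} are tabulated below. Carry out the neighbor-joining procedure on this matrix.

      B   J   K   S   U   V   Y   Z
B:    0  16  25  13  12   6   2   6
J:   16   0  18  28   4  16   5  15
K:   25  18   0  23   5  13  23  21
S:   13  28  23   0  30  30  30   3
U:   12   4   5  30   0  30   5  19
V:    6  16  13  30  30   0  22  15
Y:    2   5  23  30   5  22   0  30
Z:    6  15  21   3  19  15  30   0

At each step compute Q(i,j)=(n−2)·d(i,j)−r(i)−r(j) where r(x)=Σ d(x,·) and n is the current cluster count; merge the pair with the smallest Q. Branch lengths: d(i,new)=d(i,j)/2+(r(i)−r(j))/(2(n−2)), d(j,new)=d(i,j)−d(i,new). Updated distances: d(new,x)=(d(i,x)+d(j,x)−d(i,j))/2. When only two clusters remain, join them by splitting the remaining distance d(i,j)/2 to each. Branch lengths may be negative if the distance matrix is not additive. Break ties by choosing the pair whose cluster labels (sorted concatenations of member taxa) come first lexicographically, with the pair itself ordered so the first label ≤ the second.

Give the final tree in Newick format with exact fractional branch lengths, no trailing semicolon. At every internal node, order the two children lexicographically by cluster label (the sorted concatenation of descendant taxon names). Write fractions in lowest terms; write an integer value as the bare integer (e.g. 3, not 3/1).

(((B:-33/16,(S:11/2,Z:-5/2):161/16):29/16,((J:33/16,Y:47/16):13/6,(K:101/20,U:-1/20):16/3):101/16):123/32,V:123/32)

1. join S+Z (d=3, Q=-248) ⇒ SZ; edges |S|=11/2, |Z|=-5/2
  updated: d(B,SZ)=8, d(J,SZ)=20, d(K,SZ)=41/2, d(SZ,U)=23, d(SZ,V)=21, d(SZ,Y)=57/2
2. join K+U (d=5, Q=-317/2) ⇒ KU; edges |K|=101/20, |U|=-1/20
  updated: d(B,KU)=16, d(J,KU)=17/2, d(KU,SZ)=77/4, d(KU,V)=19, d(KU,Y)=23/2
3. join J+Y (d=5, Q=-229/2) ⇒ JY; edges |J|=33/16, |Y|=47/16
  updated: d(B,JY)=13/2, d(JY,KU)=15/2, d(JY,SZ)=87/4, d(JY,V)=33/2
4. join JY+KU (d=15/2, Q=-183/2) ⇒ JKUY; edges |JY|=13/6, |KU|=16/3
  updated: d(B,JKUY)=15/2, d(JKUY,SZ)=67/4, d(JKUY,V)=14
5. join B+SZ (d=8, Q=-205/4) ⇒ BSZ; edges |B|=-33/16, |SZ|=161/16
  updated: d(BSZ,JKUY)=65/8, d(BSZ,V)=19/2
6. join BSZ+JKUY (d=65/8, Q=-253/8) ⇒ BJKSUYZ; edges |BSZ|=29/16, |JKUY|=101/16
  updated: d(BJKSUYZ,V)=123/16
7. join BJKSUYZ+V (d=123/16) ⇒ BJKSUVYZ; edges |BJKSUYZ|=123/32, |V|=123/32
final tree: (((B:-33/16,(S:11/2,Z:-5/2):161/16):29/16,((J:33/16,Y:47/16):13/6,(K:101/20,U:-1/20):16/3):101/16):123/32,V:123/32)
total length: 709/16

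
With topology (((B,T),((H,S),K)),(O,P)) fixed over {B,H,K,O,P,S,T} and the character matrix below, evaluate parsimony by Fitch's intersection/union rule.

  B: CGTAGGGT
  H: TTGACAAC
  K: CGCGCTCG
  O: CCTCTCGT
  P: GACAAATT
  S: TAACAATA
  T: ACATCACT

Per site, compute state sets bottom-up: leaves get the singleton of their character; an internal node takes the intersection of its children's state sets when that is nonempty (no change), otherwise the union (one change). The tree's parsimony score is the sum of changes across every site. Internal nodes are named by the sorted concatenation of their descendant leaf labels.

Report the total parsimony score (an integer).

32

site 0, node BT: B={C} ∪ T={A} → {A,C} (+1)
site 0, node HS: H={T} ∩ S={T} → {T} (+0)
site 0, node HKS: HS={T} ∪ K={C} → {C,T} (+1)
site 0, node BHKST: BT={A,C} ∩ HKS={C,T} → {C} (+0)
site 0, node OP: O={C} ∪ P={G} → {C,G} (+1)
site 0, node BHKOPST: BHKST={C} ∩ OP={C,G} → {C} (+0)
site 1, node BT: B={G} ∪ T={C} → {C,G} (+1)
site 1, node HS: H={T} ∪ S={A} → {A,T} (+1)
site 1, node HKS: HS={A,T} ∪ K={G} → {A,G,T} (+1)
site 1, node BHKST: BT={C,G} ∩ HKS={A,G,T} → {G} (+0)
site 1, node OP: O={C} ∪ P={A} → {A,C} (+1)
site 1, node BHKOPST: BHKST={G} ∪ OP={A,C} → {A,C,G} (+1)
site 2, node BT: B={T} ∪ T={A} → {A,T} (+1)
site 2, node HS: H={G} ∪ S={A} → {A,G} (+1)
site 2, node HKS: HS={A,G} ∪ K={C} → {A,C,G} (+1)
site 2, node BHKST: BT={A,T} ∩ HKS={A,C,G} → {A} (+0)
site 2, node OP: O={T} ∪ P={C} → {C,T} (+1)
site 2, node BHKOPST: BHKST={A} ∪ OP={C,T} → {A,C,T} (+1)
site 3, node BT: B={A} ∪ T={T} → {A,T} (+1)
site 3, node HS: H={A} ∪ S={C} → {A,C} (+1)
site 3, node HKS: HS={A,C} ∪ K={G} → {A,C,G} (+1)
site 3, node BHKST: BT={A,T} ∩ HKS={A,C,G} → {A} (+0)
site 3, node OP: O={C} ∪ P={A} → {A,C} (+1)
site 3, node BHKOPST: BHKST={A} ∩ OP={A,C} → {A} (+0)
site 4, node BT: B={G} ∪ T={C} → {C,G} (+1)
site 4, node HS: H={C} ∪ S={A} → {A,C} (+1)
site 4, node HKS: HS={A,C} ∩ K={C} → {C} (+0)
site 4, node BHKST: BT={C,G} ∩ HKS={C} → {C} (+0)
site 4, node OP: O={T} ∪ P={A} → {A,T} (+1)
site 4, node BHKOPST: BHKST={C} ∪ OP={A,T} → {A,C,T} (+1)
site 5, node BT: B={G} ∪ T={A} → {A,G} (+1)
site 5, node HS: H={A} ∩ S={A} → {A} (+0)
site 5, node HKS: HS={A} ∪ K={T} → {A,T} (+1)
site 5, node BHKST: BT={A,G} ∩ HKS={A,T} → {A} (+0)
site 5, node OP: O={C} ∪ P={A} → {A,C} (+1)
site 5, node BHKOPST: BHKST={A} ∩ OP={A,C} → {A} (+0)
site 6, node BT: B={G} ∪ T={C} → {C,G} (+1)
site 6, node HS: H={A} ∪ S={T} → {A,T} (+1)
site 6, node HKS: HS={A,T} ∪ K={C} → {A,C,T} (+1)
site 6, node BHKST: BT={C,G} ∩ HKS={A,C,T} → {C} (+0)
site 6, node OP: O={G} ∪ P={T} → {G,T} (+1)
site 6, node BHKOPST: BHKST={C} ∪ OP={G,T} → {C,G,T} (+1)
site 7, node BT: B={T} ∩ T={T} → {T} (+0)
site 7, node HS: H={C} ∪ S={A} → {A,C} (+1)
site 7, node HKS: HS={A,C} ∪ K={G} → {A,C,G} (+1)
site 7, node BHKST: BT={T} ∪ HKS={A,C,G} → {A,C,G,T} (+1)
site 7, node OP: O={T} ∩ P={T} → {T} (+0)
site 7, node BHKOPST: BHKST={A,C,G,T} ∩ OP={T} → {T} (+0)
per-site changes: [3, 5, 5, 4, 4, 3, 5, 3]; total = 32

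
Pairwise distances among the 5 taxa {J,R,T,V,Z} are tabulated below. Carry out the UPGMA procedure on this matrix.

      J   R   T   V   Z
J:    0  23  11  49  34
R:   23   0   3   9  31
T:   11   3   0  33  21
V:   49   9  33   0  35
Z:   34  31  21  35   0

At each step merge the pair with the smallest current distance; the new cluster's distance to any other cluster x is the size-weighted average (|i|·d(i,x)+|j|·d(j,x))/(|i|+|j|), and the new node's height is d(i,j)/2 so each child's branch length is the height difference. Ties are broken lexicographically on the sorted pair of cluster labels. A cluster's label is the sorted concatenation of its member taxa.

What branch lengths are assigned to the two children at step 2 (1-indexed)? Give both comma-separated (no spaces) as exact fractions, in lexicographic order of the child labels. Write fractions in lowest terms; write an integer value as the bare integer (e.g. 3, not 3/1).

17/2,7

step 1: merge (R,T) at d=3; branch lengths R→3/2, T→3/2; new cluster RT
  updated: d(J,RT)=17, d(RT,V)=21, d(RT,Z)=26
step 2: merge (J,RT) at d=17; branch lengths J→17/2, RT→7; new cluster JRT
  updated: d(JRT,V)=91/3, d(JRT,Z)=86/3
step 3: merge (JRT,Z) at d=86/3; branch lengths JRT→35/6, Z→43/3; new cluster JRTZ
  updated: d(JRTZ,V)=63/2
step 4: merge (JRTZ,V) at d=63/2; branch lengths JRTZ→17/12, V→63/4; new cluster JRTVZ
final tree: (((J:17/2,(R:3/2,T:3/2):7):35/6,Z:43/3):17/12,V:63/4)
total length: 335/6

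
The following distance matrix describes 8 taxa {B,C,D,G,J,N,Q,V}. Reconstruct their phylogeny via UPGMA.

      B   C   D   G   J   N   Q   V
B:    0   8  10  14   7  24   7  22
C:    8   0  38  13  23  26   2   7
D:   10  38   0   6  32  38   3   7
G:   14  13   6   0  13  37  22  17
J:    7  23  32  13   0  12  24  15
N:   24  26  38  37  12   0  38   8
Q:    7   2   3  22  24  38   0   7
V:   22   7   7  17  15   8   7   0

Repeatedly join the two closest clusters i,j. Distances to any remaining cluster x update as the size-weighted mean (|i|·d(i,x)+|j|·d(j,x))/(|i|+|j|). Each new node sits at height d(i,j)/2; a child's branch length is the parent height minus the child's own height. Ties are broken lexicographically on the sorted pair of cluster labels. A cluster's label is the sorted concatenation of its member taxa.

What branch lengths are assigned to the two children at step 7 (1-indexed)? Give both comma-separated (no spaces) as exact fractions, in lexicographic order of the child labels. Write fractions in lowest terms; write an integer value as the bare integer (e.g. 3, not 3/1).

1. join C+Q (d=2) ⇒ CQ; edges |C|=1, |Q|=1
  updated: d(B,CQ)=15/2, d(CQ,D)=41/2, d(CQ,G)=35/2, d(CQ,J)=47/2, d(CQ,N)=32, d(CQ,V)=7
2. join D+G (d=6) ⇒ DG; edges |D|=3, |G|=3
  updated: d(B,DG)=12, d(CQ,DG)=19, d(DG,J)=45/2, d(DG,N)=75/2, d(DG,V)=12
3. join B+J (d=7) ⇒ BJ; edges |B|=7/2, |J|=7/2
  updated: d(BJ,CQ)=31/2, d(BJ,DG)=69/4, d(BJ,N)=18, d(BJ,V)=37/2
4. join CQ+V (d=7) ⇒ CQV; edges |CQ|=5/2, |V|=7/2
  updated: d(BJ,CQV)=33/2, d(CQV,DG)=50/3, d(CQV,N)=24
5. join BJ+CQV (d=33/2) ⇒ BCJQV; edges |BJ|=19/4, |CQV|=19/4
  updated: d(BCJQV,DG)=169/10, d(BCJQV,N)=108/5
6. join BCJQV+DG (d=169/10) ⇒ BCDGJQV; edges |BCJQV|=1/5, |DG|=109/20
  updated: d(BCDGJQV,N)=183/7
7. join BCDGJQV+N (d=183/7) ⇒ BCDGJNQV; edges |BCDGJQV|=647/140, |N|=183/14
final tree: ((((B:7/2,J:7/2):19/4,((C:1,Q:1):5/2,V:7/2):19/4):1/5,(D:3,G:3):109/20):647/140,N:183/14)
total length: 3769/70

647/140,183/14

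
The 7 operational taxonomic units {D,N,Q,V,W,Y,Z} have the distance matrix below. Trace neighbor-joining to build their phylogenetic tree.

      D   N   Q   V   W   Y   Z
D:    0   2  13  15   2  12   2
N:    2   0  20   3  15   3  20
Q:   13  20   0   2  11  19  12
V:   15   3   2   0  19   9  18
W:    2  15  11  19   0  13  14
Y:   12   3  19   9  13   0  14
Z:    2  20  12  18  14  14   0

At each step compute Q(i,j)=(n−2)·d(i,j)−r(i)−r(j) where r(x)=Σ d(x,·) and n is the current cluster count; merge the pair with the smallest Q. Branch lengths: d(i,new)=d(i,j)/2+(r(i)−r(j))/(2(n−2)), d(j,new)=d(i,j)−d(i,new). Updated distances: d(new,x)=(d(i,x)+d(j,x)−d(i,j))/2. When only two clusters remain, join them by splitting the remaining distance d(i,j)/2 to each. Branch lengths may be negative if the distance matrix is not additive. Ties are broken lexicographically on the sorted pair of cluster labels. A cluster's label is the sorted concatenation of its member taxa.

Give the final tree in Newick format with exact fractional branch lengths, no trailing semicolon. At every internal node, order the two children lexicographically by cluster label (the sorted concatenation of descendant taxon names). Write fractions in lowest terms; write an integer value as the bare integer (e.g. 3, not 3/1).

(((D:-27/8,Z:43/8):19/8,((N:15/16,Y:33/16):31/8,(Q:21/10,V:-1/10):51/8):7/2):37/16,W:37/16)

1. join Q+V (d=2, Q=-133) ⇒ QV; edges |Q|=21/10, |V|=-1/10
  updated: d(D,QV)=13, d(N,QV)=21/2, d(QV,W)=14, d(QV,Y)=13, d(QV,Z)=14
2. join N+Y (d=3, Q=-187/2) ⇒ NY; edges |N|=15/16, |Y|=33/16
  updated: d(D,NY)=11/2, d(NY,QV)=41/4, d(NY,W)=25/2, d(NY,Z)=31/2
3. join NY+QV (d=41/4, Q=-257/4) ⇒ NQVY; edges |NY|=31/8, |QV|=51/8
  updated: d(D,NQVY)=33/8, d(NQVY,W)=65/8, d(NQVY,Z)=77/8
4. join D+Z (d=2, Q=-119/4) ⇒ DZ; edges |D|=-27/8, |Z|=43/8
  updated: d(DZ,NQVY)=47/8, d(DZ,W)=7
5. join DZ+NQVY (d=47/8, Q=-21) ⇒ DNQVYZ; edges |DZ|=19/8, |NQVY|=7/2
  updated: d(DNQVYZ,W)=37/8
6. join DNQVYZ+W (d=37/8) ⇒ DNQVWYZ; edges |DNQVYZ|=37/16, |W|=37/16
final tree: (((D:-27/8,Z:43/8):19/8,((N:15/16,Y:33/16):31/8,(Q:21/10,V:-1/10):51/8):7/2):37/16,W:37/16)
total length: 111/4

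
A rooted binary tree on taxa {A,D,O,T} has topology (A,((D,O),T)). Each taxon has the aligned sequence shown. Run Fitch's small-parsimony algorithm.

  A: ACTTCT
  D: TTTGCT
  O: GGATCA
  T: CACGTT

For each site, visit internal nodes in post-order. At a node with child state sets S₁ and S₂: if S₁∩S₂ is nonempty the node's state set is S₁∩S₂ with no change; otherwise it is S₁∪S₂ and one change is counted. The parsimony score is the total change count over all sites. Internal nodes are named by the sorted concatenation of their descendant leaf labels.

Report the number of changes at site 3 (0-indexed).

site 0, node DO: D={T} ∪ O={G} → {G,T} (+1)
site 0, node DOT: DO={G,T} ∪ T={C} → {C,G,T} (+1)
site 0, node ADOT: A={A} ∪ DOT={C,G,T} → {A,C,G,T} (+1)
site 1, node DO: D={T} ∪ O={G} → {G,T} (+1)
site 1, node DOT: DO={G,T} ∪ T={A} → {A,G,T} (+1)
site 1, node ADOT: A={C} ∪ DOT={A,G,T} → {A,C,G,T} (+1)
site 2, node DO: D={T} ∪ O={A} → {A,T} (+1)
site 2, node DOT: DO={A,T} ∪ T={C} → {A,C,T} (+1)
site 2, node ADOT: A={T} ∩ DOT={A,C,T} → {T} (+0)
site 3, node DO: D={G} ∪ O={T} → {G,T} (+1)
site 3, node DOT: DO={G,T} ∩ T={G} → {G} (+0)
site 3, node ADOT: A={T} ∪ DOT={G} → {G,T} (+1)
site 4, node DO: D={C} ∩ O={C} → {C} (+0)
site 4, node DOT: DO={C} ∪ T={T} → {C,T} (+1)
site 4, node ADOT: A={C} ∩ DOT={C,T} → {C} (+0)
site 5, node DO: D={T} ∪ O={A} → {A,T} (+1)
site 5, node DOT: DO={A,T} ∩ T={T} → {T} (+0)
site 5, node ADOT: A={T} ∩ DOT={T} → {T} (+0)
per-site changes: [3, 3, 2, 2, 1, 1]; total = 12

2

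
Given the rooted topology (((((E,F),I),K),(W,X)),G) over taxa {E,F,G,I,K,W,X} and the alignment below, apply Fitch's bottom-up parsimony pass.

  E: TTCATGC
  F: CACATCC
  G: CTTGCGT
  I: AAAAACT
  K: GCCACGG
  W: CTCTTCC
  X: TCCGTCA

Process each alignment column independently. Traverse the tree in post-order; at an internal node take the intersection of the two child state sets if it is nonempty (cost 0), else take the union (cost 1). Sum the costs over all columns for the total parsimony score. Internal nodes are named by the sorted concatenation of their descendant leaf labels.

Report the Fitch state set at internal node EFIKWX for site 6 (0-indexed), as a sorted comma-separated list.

[col 0] EF: children E:{T}, F:{C} ∪→ {C,T}; cost 1
[col 0] EFI: children EF:{C,T}, I:{A} ∪→ {A,C,T}; cost 1
[col 0] EFIK: children EFI:{A,C,T}, K:{G} ∪→ {A,C,G,T}; cost 1
[col 0] WX: children W:{C}, X:{T} ∪→ {C,T}; cost 1
[col 0] EFIKWX: children EFIK:{A,C,G,T}, WX:{C,T} ∩→ {C,T}; cost 0
[col 0] EFGIKWX: children EFIKWX:{C,T}, G:{C} ∩→ {C}; cost 0
[col 1] EF: children E:{T}, F:{A} ∪→ {A,T}; cost 1
[col 1] EFI: children EF:{A,T}, I:{A} ∩→ {A}; cost 0
[col 1] EFIK: children EFI:{A}, K:{C} ∪→ {A,C}; cost 1
[col 1] WX: children W:{T}, X:{C} ∪→ {C,T}; cost 1
[col 1] EFIKWX: children EFIK:{A,C}, WX:{C,T} ∩→ {C}; cost 0
[col 1] EFGIKWX: children EFIKWX:{C}, G:{T} ∪→ {C,T}; cost 1
[col 2] EF: children E:{C}, F:{C} ∩→ {C}; cost 0
[col 2] EFI: children EF:{C}, I:{A} ∪→ {A,C}; cost 1
[col 2] EFIK: children EFI:{A,C}, K:{C} ∩→ {C}; cost 0
[col 2] WX: children W:{C}, X:{C} ∩→ {C}; cost 0
[col 2] EFIKWX: children EFIK:{C}, WX:{C} ∩→ {C}; cost 0
[col 2] EFGIKWX: children EFIKWX:{C}, G:{T} ∪→ {C,T}; cost 1
[col 3] EF: children E:{A}, F:{A} ∩→ {A}; cost 0
[col 3] EFI: children EF:{A}, I:{A} ∩→ {A}; cost 0
[col 3] EFIK: children EFI:{A}, K:{A} ∩→ {A}; cost 0
[col 3] WX: children W:{T}, X:{G} ∪→ {G,T}; cost 1
[col 3] EFIKWX: children EFIK:{A}, WX:{G,T} ∪→ {A,G,T}; cost 1
[col 3] EFGIKWX: children EFIKWX:{A,G,T}, G:{G} ∩→ {G}; cost 0
[col 4] EF: children E:{T}, F:{T} ∩→ {T}; cost 0
[col 4] EFI: children EF:{T}, I:{A} ∪→ {A,T}; cost 1
[col 4] EFIK: children EFI:{A,T}, K:{C} ∪→ {A,C,T}; cost 1
[col 4] WX: children W:{T}, X:{T} ∩→ {T}; cost 0
[col 4] EFIKWX: children EFIK:{A,C,T}, WX:{T} ∩→ {T}; cost 0
[col 4] EFGIKWX: children EFIKWX:{T}, G:{C} ∪→ {C,T}; cost 1
[col 5] EF: children E:{G}, F:{C} ∪→ {C,G}; cost 1
[col 5] EFI: children EF:{C,G}, I:{C} ∩→ {C}; cost 0
[col 5] EFIK: children EFI:{C}, K:{G} ∪→ {C,G}; cost 1
[col 5] WX: children W:{C}, X:{C} ∩→ {C}; cost 0
[col 5] EFIKWX: children EFIK:{C,G}, WX:{C} ∩→ {C}; cost 0
[col 5] EFGIKWX: children EFIKWX:{C}, G:{G} ∪→ {C,G}; cost 1
[col 6] EF: children E:{C}, F:{C} ∩→ {C}; cost 0
[col 6] EFI: children EF:{C}, I:{T} ∪→ {C,T}; cost 1
[col 6] EFIK: children EFI:{C,T}, K:{G} ∪→ {C,G,T}; cost 1
[col 6] WX: children W:{C}, X:{A} ∪→ {A,C}; cost 1
[col 6] EFIKWX: children EFIK:{C,G,T}, WX:{A,C} ∩→ {C}; cost 0
[col 6] EFGIKWX: children EFIKWX:{C}, G:{T} ∪→ {C,T}; cost 1
per-site changes: [4, 4, 2, 2, 3, 3, 4]; total = 22

C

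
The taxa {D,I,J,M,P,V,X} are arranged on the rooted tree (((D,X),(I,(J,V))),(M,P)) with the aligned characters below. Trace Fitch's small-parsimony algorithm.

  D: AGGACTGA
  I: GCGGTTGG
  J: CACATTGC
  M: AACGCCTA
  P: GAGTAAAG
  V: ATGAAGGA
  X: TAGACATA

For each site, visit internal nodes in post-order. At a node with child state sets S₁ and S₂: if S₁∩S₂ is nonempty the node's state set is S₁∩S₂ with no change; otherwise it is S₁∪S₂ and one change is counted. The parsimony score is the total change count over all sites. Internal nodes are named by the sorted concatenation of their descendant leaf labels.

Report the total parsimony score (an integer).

site 0, node DX: D={A} ∪ X={T} → {A,T} (+1)
site 0, node JV: J={C} ∪ V={A} → {A,C} (+1)
site 0, node IJV: I={G} ∪ JV={A,C} → {A,C,G} (+1)
site 0, node DIJVX: DX={A,T} ∩ IJV={A,C,G} → {A} (+0)
site 0, node MP: M={A} ∪ P={G} → {A,G} (+1)
site 0, node DIJMPVX: DIJVX={A} ∩ MP={A,G} → {A} (+0)
site 1, node DX: D={G} ∪ X={A} → {A,G} (+1)
site 1, node JV: J={A} ∪ V={T} → {A,T} (+1)
site 1, node IJV: I={C} ∪ JV={A,T} → {A,C,T} (+1)
site 1, node DIJVX: DX={A,G} ∩ IJV={A,C,T} → {A} (+0)
site 1, node MP: M={A} ∩ P={A} → {A} (+0)
site 1, node DIJMPVX: DIJVX={A} ∩ MP={A} → {A} (+0)
site 2, node DX: D={G} ∩ X={G} → {G} (+0)
site 2, node JV: J={C} ∪ V={G} → {C,G} (+1)
site 2, node IJV: I={G} ∩ JV={C,G} → {G} (+0)
site 2, node DIJVX: DX={G} ∩ IJV={G} → {G} (+0)
site 2, node MP: M={C} ∪ P={G} → {C,G} (+1)
site 2, node DIJMPVX: DIJVX={G} ∩ MP={C,G} → {G} (+0)
site 3, node DX: D={A} ∩ X={A} → {A} (+0)
site 3, node JV: J={A} ∩ V={A} → {A} (+0)
site 3, node IJV: I={G} ∪ JV={A} → {A,G} (+1)
site 3, node DIJVX: DX={A} ∩ IJV={A,G} → {A} (+0)
site 3, node MP: M={G} ∪ P={T} → {G,T} (+1)
site 3, node DIJMPVX: DIJVX={A} ∪ MP={G,T} → {A,G,T} (+1)
site 4, node DX: D={C} ∩ X={C} → {C} (+0)
site 4, node JV: J={T} ∪ V={A} → {A,T} (+1)
site 4, node IJV: I={T} ∩ JV={A,T} → {T} (+0)
site 4, node DIJVX: DX={C} ∪ IJV={T} → {C,T} (+1)
site 4, node MP: M={C} ∪ P={A} → {A,C} (+1)
site 4, node DIJMPVX: DIJVX={C,T} ∩ MP={A,C} → {C} (+0)
site 5, node DX: D={T} ∪ X={A} → {A,T} (+1)
site 5, node JV: J={T} ∪ V={G} → {G,T} (+1)
site 5, node IJV: I={T} ∩ JV={G,T} → {T} (+0)
site 5, node DIJVX: DX={A,T} ∩ IJV={T} → {T} (+0)
site 5, node MP: M={C} ∪ P={A} → {A,C} (+1)
site 5, node DIJMPVX: DIJVX={T} ∪ MP={A,C} → {A,C,T} (+1)
site 6, node DX: D={G} ∪ X={T} → {G,T} (+1)
site 6, node JV: J={G} ∩ V={G} → {G} (+0)
site 6, node IJV: I={G} ∩ JV={G} → {G} (+0)
site 6, node DIJVX: DX={G,T} ∩ IJV={G} → {G} (+0)
site 6, node MP: M={T} ∪ P={A} → {A,T} (+1)
site 6, node DIJMPVX: DIJVX={G} ∪ MP={A,T} → {A,G,T} (+1)
site 7, node DX: D={A} ∩ X={A} → {A} (+0)
site 7, node JV: J={C} ∪ V={A} → {A,C} (+1)
site 7, node IJV: I={G} ∪ JV={A,C} → {A,C,G} (+1)
site 7, node DIJVX: DX={A} ∩ IJV={A,C,G} → {A} (+0)
site 7, node MP: M={A} ∪ P={G} → {A,G} (+1)
site 7, node DIJMPVX: DIJVX={A} ∩ MP={A,G} → {A} (+0)
per-site changes: [4, 3, 2, 3, 3, 4, 3, 3]; total = 25

25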